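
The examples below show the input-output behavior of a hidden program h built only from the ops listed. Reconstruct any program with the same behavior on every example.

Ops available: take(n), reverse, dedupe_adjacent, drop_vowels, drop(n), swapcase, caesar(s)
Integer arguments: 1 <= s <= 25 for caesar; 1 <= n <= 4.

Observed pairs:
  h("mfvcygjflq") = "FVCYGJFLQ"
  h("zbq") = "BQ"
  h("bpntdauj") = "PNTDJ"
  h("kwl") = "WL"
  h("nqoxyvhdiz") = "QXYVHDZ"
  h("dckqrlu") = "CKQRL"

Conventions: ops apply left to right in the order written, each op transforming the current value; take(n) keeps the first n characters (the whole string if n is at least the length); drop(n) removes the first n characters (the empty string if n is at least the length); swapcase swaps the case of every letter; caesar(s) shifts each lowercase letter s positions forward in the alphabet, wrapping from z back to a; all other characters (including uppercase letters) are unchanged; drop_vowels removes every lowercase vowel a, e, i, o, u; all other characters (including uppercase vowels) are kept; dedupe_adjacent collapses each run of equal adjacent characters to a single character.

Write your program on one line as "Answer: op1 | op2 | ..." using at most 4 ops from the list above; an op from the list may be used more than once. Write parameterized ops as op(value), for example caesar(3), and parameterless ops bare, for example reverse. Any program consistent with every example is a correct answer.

drop(1) | drop_vowels | swapcase

Check, running the answer program on each example:
  "mfvcygjflq" -> "fvcygjflq" -> "fvcygjflq" -> "FVCYGJFLQ"
  "zbq" -> "bq" -> "bq" -> "BQ"
  "bpntdauj" -> "pntdauj" -> "pntdj" -> "PNTDJ"
  "kwl" -> "wl" -> "wl" -> "WL"
  "nqoxyvhdiz" -> "qoxyvhdiz" -> "qxyvhdz" -> "QXYVHDZ"
  "dckqrlu" -> "ckqrlu" -> "ckqrl" -> "CKQRL"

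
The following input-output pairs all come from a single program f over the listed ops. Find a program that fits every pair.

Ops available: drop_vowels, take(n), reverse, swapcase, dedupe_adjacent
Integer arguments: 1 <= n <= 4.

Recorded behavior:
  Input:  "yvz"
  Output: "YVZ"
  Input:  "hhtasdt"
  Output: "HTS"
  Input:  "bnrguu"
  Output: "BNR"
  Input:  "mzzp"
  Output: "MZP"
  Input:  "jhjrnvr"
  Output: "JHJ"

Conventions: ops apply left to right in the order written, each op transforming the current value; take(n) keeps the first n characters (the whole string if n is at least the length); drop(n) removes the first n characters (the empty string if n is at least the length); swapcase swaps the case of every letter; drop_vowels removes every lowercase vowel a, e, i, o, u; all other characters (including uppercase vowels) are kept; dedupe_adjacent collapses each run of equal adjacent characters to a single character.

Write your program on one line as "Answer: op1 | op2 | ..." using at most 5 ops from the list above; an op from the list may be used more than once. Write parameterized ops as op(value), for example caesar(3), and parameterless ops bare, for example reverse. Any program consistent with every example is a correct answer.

dedupe_adjacent | drop_vowels | take(3) | swapcase

Check, running the answer program on each example:
  "yvz" -> "yvz" -> "yvz" -> "yvz" -> "YVZ"
  "hhtasdt" -> "htasdt" -> "htsdt" -> "hts" -> "HTS"
  "bnrguu" -> "bnrgu" -> "bnrg" -> "bnr" -> "BNR"
  "mzzp" -> "mzp" -> "mzp" -> "mzp" -> "MZP"
  "jhjrnvr" -> "jhjrnvr" -> "jhjrnvr" -> "jhj" -> "JHJ"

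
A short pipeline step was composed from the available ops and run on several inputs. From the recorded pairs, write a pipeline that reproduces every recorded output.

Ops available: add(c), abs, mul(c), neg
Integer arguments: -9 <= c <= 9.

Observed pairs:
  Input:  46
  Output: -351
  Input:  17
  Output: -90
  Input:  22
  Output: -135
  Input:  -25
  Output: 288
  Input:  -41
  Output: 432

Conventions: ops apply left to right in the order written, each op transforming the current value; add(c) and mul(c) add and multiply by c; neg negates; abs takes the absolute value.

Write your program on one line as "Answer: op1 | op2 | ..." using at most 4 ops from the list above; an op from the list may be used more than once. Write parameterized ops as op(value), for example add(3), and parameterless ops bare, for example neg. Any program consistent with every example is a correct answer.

add(-7) | neg | mul(9)

Check, running the answer program on each example:
  46 -> 39 -> -39 -> -351
  17 -> 10 -> -10 -> -90
  22 -> 15 -> -15 -> -135
  -25 -> -32 -> 32 -> 288
  -41 -> -48 -> 48 -> 432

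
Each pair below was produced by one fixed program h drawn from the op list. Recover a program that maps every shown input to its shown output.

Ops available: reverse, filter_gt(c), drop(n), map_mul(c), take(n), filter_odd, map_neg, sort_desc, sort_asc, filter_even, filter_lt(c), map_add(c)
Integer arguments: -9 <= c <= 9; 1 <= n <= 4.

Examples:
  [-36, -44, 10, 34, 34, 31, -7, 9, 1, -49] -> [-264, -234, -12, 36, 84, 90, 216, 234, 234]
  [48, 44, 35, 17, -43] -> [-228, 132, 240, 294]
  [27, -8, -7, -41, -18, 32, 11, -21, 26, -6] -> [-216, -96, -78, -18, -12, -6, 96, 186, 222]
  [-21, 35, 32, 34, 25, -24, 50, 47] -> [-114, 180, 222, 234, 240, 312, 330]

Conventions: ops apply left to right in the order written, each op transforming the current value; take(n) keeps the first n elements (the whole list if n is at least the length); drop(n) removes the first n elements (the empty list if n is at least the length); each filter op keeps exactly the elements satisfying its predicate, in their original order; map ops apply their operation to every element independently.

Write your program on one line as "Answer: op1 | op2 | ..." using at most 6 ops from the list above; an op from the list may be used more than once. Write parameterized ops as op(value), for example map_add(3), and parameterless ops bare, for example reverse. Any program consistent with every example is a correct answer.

drop(1) | map_add(5) | map_mul(6) | sort_desc | reverse

Check, running the answer program on each example:
  [-36, -44, 10, 34, 34, 31, -7, 9, 1, -49] -> [-44, 10, 34, 34, 31, -7, 9, 1, -49] -> [-39, 15, 39, 39, 36, -2, 14, 6, -44] -> [-234, 90, 234, 234, 216, -12, 84, 36, -264] -> [234, 234, 216, 90, 84, 36, -12, -234, -264] -> [-264, -234, -12, 36, 84, 90, 216, 234, 234]
  [48, 44, 35, 17, -43] -> [44, 35, 17, -43] -> [49, 40, 22, -38] -> [294, 240, 132, -228] -> [294, 240, 132, -228] -> [-228, 132, 240, 294]
  [27, -8, -7, -41, -18, 32, 11, -21, 26, -6] -> [-8, -7, -41, -18, 32, 11, -21, 26, -6] -> [-3, -2, -36, -13, 37, 16, -16, 31, -1] -> [-18, -12, -216, -78, 222, 96, -96, 186, -6] -> [222, 186, 96, -6, -12, -18, -78, -96, -216] -> [-216, -96, -78, -18, -12, -6, 96, 186, 222]
  [-21, 35, 32, 34, 25, -24, 50, 47] -> [35, 32, 34, 25, -24, 50, 47] -> [40, 37, 39, 30, -19, 55, 52] -> [240, 222, 234, 180, -114, 330, 312] -> [330, 312, 240, 234, 222, 180, -114] -> [-114, 180, 222, 234, 240, 312, 330]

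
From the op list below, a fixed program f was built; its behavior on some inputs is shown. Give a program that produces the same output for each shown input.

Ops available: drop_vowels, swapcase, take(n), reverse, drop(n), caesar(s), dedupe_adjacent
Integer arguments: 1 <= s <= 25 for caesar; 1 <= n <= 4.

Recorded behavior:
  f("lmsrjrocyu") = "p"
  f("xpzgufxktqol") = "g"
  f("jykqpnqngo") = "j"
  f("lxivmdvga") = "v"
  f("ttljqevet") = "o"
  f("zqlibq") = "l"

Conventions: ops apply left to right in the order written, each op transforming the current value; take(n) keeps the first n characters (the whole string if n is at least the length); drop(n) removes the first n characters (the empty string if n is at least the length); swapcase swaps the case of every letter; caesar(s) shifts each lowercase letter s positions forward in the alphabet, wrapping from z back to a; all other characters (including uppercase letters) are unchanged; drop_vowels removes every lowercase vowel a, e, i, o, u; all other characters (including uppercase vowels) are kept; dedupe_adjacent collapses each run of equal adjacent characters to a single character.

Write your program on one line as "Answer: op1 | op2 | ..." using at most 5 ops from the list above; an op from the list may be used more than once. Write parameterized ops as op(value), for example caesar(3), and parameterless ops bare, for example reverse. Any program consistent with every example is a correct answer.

reverse | take(4) | take(3) | caesar(21) | take(1)

Check, running the answer program on each example:
  "lmsrjrocyu" -> "uycorjrsml" -> "uyco" -> "uyc" -> "ptx" -> "p"
  "xpzgufxktqol" -> "loqtkxfugzpx" -> "loqt" -> "loq" -> "gjl" -> "g"
  "jykqpnqngo" -> "ognqnpqkyj" -> "ognq" -> "ogn" -> "jbi" -> "j"
  "lxivmdvga" -> "agvdmvixl" -> "agvd" -> "agv" -> "vbq" -> "v"
  "ttljqevet" -> "teveqjltt" -> "teve" -> "tev" -> "ozq" -> "o"
  "zqlibq" -> "qbilqz" -> "qbil" -> "qbi" -> "lwd" -> "l"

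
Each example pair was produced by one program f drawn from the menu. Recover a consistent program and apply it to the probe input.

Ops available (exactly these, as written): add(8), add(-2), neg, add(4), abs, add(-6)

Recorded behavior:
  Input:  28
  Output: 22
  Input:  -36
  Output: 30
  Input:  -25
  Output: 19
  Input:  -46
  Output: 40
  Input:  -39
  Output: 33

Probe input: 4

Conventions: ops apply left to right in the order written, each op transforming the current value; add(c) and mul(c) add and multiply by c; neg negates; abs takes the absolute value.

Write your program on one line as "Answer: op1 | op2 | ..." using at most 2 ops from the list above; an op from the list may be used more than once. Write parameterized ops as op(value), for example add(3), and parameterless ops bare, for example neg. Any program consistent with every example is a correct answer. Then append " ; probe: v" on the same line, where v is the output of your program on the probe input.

abs | add(-6) ; probe: -2

Check, running the answer program on each example:
  28 -> 28 -> 22
  -36 -> 36 -> 30
  -25 -> 25 -> 19
  -46 -> 46 -> 40
  -39 -> 39 -> 33
  probe: 4 -> 4 -> -2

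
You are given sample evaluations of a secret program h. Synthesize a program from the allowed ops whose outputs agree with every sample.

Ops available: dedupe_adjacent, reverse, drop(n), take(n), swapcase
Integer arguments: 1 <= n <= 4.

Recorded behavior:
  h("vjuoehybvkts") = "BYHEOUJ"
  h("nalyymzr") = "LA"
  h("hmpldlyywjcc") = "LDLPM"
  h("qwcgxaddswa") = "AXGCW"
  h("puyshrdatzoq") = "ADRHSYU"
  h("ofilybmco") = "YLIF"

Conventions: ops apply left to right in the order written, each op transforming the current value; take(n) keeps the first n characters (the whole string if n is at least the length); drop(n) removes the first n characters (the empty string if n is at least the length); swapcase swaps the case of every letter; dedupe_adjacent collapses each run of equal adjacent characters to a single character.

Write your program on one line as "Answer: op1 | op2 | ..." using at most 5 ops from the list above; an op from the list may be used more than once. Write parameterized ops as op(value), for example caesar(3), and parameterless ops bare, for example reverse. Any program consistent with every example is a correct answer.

swapcase | drop(1) | reverse | dedupe_adjacent | drop(4)

Check, running the answer program on each example:
  "vjuoehybvkts" -> "VJUOEHYBVKTS" -> "JUOEHYBVKTS" -> "STKVBYHEOUJ" -> "STKVBYHEOUJ" -> "BYHEOUJ"
  "nalyymzr" -> "NALYYMZR" -> "ALYYMZR" -> "RZMYYLA" -> "RZMYLA" -> "LA"
  "hmpldlyywjcc" -> "HMPLDLYYWJCC" -> "MPLDLYYWJCC" -> "CCJWYYLDLPM" -> "CJWYLDLPM" -> "LDLPM"
  "qwcgxaddswa" -> "QWCGXADDSWA" -> "WCGXADDSWA" -> "AWSDDAXGCW" -> "AWSDAXGCW" -> "AXGCW"
  "puyshrdatzoq" -> "PUYSHRDATZOQ" -> "UYSHRDATZOQ" -> "QOZTADRHSYU" -> "QOZTADRHSYU" -> "ADRHSYU"
  "ofilybmco" -> "OFILYBMCO" -> "FILYBMCO" -> "OCMBYLIF" -> "OCMBYLIF" -> "YLIF"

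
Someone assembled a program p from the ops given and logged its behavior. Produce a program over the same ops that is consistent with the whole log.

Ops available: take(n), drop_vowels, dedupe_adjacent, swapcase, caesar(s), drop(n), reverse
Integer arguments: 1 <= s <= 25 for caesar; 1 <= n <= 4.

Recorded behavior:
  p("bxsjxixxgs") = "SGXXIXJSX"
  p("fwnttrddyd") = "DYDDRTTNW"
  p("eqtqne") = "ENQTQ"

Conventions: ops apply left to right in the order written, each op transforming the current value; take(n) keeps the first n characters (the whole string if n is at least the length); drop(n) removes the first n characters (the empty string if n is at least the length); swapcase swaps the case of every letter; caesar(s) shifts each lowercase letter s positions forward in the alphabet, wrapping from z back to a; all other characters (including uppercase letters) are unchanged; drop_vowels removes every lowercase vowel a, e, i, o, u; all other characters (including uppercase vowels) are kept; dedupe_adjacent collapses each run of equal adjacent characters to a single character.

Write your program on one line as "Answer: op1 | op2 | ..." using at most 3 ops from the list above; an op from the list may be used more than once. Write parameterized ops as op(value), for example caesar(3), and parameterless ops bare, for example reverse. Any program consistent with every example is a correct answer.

drop(1) | reverse | swapcase

Check, running the answer program on each example:
  "bxsjxixxgs" -> "xsjxixxgs" -> "sgxxixjsx" -> "SGXXIXJSX"
  "fwnttrddyd" -> "wnttrddyd" -> "dyddrttnw" -> "DYDDRTTNW"
  "eqtqne" -> "qtqne" -> "enqtq" -> "ENQTQ"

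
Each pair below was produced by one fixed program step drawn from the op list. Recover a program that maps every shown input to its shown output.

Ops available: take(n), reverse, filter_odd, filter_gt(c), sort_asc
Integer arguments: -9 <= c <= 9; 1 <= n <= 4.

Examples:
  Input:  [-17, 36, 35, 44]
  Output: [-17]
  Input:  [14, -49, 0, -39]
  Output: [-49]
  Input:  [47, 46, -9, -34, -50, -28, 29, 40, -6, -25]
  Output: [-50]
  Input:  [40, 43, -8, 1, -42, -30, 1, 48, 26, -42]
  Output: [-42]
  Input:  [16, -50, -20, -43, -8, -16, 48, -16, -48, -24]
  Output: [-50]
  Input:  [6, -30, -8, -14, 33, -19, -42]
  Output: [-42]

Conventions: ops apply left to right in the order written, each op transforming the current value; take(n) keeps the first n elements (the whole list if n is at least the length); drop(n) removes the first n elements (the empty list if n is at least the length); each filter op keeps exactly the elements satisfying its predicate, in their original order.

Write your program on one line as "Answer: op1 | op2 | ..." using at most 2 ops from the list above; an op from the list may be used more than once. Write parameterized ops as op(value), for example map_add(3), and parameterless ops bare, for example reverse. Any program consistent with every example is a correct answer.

sort_asc | take(1)

Check, running the answer program on each example:
  [-17, 36, 35, 44] -> [-17, 35, 36, 44] -> [-17]
  [14, -49, 0, -39] -> [-49, -39, 0, 14] -> [-49]
  [47, 46, -9, -34, -50, -28, 29, 40, -6, -25] -> [-50, -34, -28, -25, -9, -6, 29, 40, 46, 47] -> [-50]
  [40, 43, -8, 1, -42, -30, 1, 48, 26, -42] -> [-42, -42, -30, -8, 1, 1, 26, 40, 43, 48] -> [-42]
  [16, -50, -20, -43, -8, -16, 48, -16, -48, -24] -> [-50, -48, -43, -24, -20, -16, -16, -8, 16, 48] -> [-50]
  [6, -30, -8, -14, 33, -19, -42] -> [-42, -30, -19, -14, -8, 6, 33] -> [-42]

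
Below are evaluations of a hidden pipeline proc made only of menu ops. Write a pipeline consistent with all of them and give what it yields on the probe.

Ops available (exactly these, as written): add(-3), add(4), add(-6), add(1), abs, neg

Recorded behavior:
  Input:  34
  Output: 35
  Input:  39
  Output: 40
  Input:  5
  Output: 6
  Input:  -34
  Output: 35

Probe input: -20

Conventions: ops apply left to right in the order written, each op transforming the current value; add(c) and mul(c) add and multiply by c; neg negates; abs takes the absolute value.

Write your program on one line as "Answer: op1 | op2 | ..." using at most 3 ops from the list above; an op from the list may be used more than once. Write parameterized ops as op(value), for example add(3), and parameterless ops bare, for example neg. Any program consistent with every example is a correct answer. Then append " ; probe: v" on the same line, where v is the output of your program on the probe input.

abs | add(1) ; probe: 21

Check, running the answer program on each example:
  34 -> 34 -> 35
  39 -> 39 -> 40
  5 -> 5 -> 6
  -34 -> 34 -> 35
  probe: -20 -> 20 -> 21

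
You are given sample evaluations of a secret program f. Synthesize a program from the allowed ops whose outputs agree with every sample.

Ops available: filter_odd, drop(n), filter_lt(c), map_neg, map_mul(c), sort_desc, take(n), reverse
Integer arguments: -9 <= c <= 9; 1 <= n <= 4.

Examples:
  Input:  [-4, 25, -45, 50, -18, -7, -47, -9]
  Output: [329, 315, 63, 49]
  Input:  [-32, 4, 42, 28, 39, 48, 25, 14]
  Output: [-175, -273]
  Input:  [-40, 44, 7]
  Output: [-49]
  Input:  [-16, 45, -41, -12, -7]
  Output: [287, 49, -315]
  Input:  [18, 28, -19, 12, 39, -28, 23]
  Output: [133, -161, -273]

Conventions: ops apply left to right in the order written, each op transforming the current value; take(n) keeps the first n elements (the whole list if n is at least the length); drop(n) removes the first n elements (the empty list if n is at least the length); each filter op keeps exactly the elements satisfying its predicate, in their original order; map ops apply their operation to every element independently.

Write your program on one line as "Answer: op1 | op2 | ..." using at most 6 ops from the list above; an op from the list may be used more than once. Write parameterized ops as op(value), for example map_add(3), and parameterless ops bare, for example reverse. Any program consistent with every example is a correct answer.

sort_desc | filter_odd | reverse | map_neg | take(4) | map_mul(7)

Check, running the answer program on each example:
  [-4, 25, -45, 50, -18, -7, -47, -9] -> [50, 25, -4, -7, -9, -18, -45, -47] -> [25, -7, -9, -45, -47] -> [-47, -45, -9, -7, 25] -> [47, 45, 9, 7, -25] -> [47, 45, 9, 7] -> [329, 315, 63, 49]
  [-32, 4, 42, 28, 39, 48, 25, 14] -> [48, 42, 39, 28, 25, 14, 4, -32] -> [39, 25] -> [25, 39] -> [-25, -39] -> [-25, -39] -> [-175, -273]
  [-40, 44, 7] -> [44, 7, -40] -> [7] -> [7] -> [-7] -> [-7] -> [-49]
  [-16, 45, -41, -12, -7] -> [45, -7, -12, -16, -41] -> [45, -7, -41] -> [-41, -7, 45] -> [41, 7, -45] -> [41, 7, -45] -> [287, 49, -315]
  [18, 28, -19, 12, 39, -28, 23] -> [39, 28, 23, 18, 12, -19, -28] -> [39, 23, -19] -> [-19, 23, 39] -> [19, -23, -39] -> [19, -23, -39] -> [133, -161, -273]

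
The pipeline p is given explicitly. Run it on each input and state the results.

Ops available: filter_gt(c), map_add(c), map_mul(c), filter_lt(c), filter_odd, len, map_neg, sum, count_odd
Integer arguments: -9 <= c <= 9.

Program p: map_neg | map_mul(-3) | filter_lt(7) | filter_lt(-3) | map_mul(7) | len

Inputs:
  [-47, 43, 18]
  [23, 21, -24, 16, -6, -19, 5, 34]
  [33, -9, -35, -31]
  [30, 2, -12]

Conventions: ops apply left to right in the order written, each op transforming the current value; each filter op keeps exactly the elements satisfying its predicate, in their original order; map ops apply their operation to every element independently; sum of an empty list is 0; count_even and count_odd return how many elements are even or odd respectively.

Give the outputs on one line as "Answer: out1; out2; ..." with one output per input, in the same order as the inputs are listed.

Execution, op by op:
  [-47, 43, 18] -> [47, -43, -18] -> [-141, 129, 54] -> [-141] -> [-141] -> [-987] -> 1
  [23, 21, -24, 16, -6, -19, 5, 34] -> [-23, -21, 24, -16, 6, 19, -5, -34] -> [69, 63, -72, 48, -18, -57, 15, 102] -> [-72, -18, -57] -> [-72, -18, -57] -> [-504, -126, -399] -> 3
  [33, -9, -35, -31] -> [-33, 9, 35, 31] -> [99, -27, -105, -93] -> [-27, -105, -93] -> [-27, -105, -93] -> [-189, -735, -651] -> 3
  [30, 2, -12] -> [-30, -2, 12] -> [90, 6, -36] -> [6, -36] -> [-36] -> [-252] -> 1

1; 3; 3; 1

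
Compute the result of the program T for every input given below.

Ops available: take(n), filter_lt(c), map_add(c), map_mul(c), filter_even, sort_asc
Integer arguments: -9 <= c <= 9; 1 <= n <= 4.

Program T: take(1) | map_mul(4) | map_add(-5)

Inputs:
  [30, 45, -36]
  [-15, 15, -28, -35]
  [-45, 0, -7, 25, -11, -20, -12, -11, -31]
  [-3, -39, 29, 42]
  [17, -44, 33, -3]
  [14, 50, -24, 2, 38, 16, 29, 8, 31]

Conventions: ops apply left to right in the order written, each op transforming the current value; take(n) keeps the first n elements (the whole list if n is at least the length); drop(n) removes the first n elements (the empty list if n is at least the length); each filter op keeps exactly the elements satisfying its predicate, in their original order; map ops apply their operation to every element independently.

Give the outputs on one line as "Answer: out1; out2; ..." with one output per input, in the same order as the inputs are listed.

[115]; [-65]; [-185]; [-17]; [63]; [51]

Execution, op by op:
  [30, 45, -36] -> [30] -> [120] -> [115]
  [-15, 15, -28, -35] -> [-15] -> [-60] -> [-65]
  [-45, 0, -7, 25, -11, -20, -12, -11, -31] -> [-45] -> [-180] -> [-185]
  [-3, -39, 29, 42] -> [-3] -> [-12] -> [-17]
  [17, -44, 33, -3] -> [17] -> [68] -> [63]
  [14, 50, -24, 2, 38, 16, 29, 8, 31] -> [14] -> [56] -> [51]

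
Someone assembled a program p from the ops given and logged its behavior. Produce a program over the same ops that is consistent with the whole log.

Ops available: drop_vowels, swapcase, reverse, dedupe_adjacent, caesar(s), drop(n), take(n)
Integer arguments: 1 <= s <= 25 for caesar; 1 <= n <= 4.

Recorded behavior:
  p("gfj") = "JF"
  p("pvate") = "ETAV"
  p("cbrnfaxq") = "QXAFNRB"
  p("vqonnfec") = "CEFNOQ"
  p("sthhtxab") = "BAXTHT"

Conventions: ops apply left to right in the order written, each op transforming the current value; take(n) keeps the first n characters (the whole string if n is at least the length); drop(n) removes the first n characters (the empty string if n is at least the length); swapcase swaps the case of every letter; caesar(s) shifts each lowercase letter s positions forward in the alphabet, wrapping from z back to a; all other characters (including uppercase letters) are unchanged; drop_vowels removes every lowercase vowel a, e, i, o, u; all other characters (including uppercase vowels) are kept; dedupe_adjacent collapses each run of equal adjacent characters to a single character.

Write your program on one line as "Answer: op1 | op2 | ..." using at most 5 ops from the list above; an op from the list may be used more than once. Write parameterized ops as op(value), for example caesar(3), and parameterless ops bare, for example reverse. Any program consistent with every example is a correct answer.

swapcase | dedupe_adjacent | drop(1) | reverse

Check, running the answer program on each example:
  "gfj" -> "GFJ" -> "GFJ" -> "FJ" -> "JF"
  "pvate" -> "PVATE" -> "PVATE" -> "VATE" -> "ETAV"
  "cbrnfaxq" -> "CBRNFAXQ" -> "CBRNFAXQ" -> "BRNFAXQ" -> "QXAFNRB"
  "vqonnfec" -> "VQONNFEC" -> "VQONFEC" -> "QONFEC" -> "CEFNOQ"
  "sthhtxab" -> "STHHTXAB" -> "STHTXAB" -> "THTXAB" -> "BAXTHT"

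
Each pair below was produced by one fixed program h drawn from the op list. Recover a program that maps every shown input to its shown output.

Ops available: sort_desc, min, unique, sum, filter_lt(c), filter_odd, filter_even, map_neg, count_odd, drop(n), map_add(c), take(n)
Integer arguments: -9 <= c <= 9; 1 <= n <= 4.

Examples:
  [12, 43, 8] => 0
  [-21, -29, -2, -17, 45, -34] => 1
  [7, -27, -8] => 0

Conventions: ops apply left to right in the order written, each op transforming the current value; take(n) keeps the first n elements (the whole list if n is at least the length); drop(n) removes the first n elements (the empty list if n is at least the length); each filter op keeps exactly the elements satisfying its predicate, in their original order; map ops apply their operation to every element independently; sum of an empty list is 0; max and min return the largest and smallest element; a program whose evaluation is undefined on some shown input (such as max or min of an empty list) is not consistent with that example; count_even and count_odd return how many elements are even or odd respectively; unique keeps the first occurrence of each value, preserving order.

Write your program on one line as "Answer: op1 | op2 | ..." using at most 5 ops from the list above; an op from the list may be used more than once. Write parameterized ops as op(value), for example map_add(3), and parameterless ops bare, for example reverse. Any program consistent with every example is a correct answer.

map_neg | drop(3) | map_add(-9) | count_odd

Check, running the answer program on each example:
  [12, 43, 8] -> [-12, -43, -8] -> [] -> [] -> 0
  [-21, -29, -2, -17, 45, -34] -> [21, 29, 2, 17, -45, 34] -> [17, -45, 34] -> [8, -54, 25] -> 1
  [7, -27, -8] -> [-7, 27, 8] -> [] -> [] -> 0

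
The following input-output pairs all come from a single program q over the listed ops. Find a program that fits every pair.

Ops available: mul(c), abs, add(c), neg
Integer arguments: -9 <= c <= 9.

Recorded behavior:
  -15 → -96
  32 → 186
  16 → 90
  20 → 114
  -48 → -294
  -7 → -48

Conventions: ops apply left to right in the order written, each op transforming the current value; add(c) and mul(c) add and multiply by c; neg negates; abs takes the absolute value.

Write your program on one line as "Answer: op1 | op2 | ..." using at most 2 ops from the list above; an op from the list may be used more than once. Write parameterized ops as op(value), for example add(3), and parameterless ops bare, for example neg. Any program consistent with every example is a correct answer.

mul(6) | add(-6)

Check, running the answer program on each example:
  -15 -> -90 -> -96
  32 -> 192 -> 186
  16 -> 96 -> 90
  20 -> 120 -> 114
  -48 -> -288 -> -294
  -7 -> -42 -> -48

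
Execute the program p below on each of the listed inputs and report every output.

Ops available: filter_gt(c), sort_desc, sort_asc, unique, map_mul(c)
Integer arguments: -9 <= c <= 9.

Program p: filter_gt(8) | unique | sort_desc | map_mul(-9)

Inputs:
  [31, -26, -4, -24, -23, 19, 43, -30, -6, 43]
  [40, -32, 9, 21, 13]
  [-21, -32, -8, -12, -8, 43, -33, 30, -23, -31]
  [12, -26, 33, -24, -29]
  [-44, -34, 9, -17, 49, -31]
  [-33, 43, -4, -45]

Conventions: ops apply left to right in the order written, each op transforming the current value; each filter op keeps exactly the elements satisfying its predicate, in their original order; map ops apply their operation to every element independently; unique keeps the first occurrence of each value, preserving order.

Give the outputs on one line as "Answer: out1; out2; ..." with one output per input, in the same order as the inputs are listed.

Execution, op by op:
  [31, -26, -4, -24, -23, 19, 43, -30, -6, 43] -> [31, 19, 43, 43] -> [31, 19, 43] -> [43, 31, 19] -> [-387, -279, -171]
  [40, -32, 9, 21, 13] -> [40, 9, 21, 13] -> [40, 9, 21, 13] -> [40, 21, 13, 9] -> [-360, -189, -117, -81]
  [-21, -32, -8, -12, -8, 43, -33, 30, -23, -31] -> [43, 30] -> [43, 30] -> [43, 30] -> [-387, -270]
  [12, -26, 33, -24, -29] -> [12, 33] -> [12, 33] -> [33, 12] -> [-297, -108]
  [-44, -34, 9, -17, 49, -31] -> [9, 49] -> [9, 49] -> [49, 9] -> [-441, -81]
  [-33, 43, -4, -45] -> [43] -> [43] -> [43] -> [-387]

[-387, -279, -171]; [-360, -189, -117, -81]; [-387, -270]; [-297, -108]; [-441, -81]; [-387]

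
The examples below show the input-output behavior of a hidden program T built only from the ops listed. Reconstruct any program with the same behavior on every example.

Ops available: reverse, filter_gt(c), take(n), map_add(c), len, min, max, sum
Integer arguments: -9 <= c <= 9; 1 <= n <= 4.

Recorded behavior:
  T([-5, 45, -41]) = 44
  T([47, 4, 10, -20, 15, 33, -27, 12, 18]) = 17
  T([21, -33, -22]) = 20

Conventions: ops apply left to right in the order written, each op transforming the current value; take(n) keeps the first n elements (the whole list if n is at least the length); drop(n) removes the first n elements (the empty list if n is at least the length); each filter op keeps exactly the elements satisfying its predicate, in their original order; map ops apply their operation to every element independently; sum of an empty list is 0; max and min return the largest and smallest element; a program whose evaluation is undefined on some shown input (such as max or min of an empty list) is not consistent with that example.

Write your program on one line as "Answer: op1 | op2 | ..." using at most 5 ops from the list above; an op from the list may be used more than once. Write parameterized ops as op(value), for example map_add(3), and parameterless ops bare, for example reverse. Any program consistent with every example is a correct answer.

filter_gt(1) | map_add(-8) | filter_gt(9) | map_add(7) | min

Check, running the answer program on each example:
  [-5, 45, -41] -> [45] -> [37] -> [37] -> [44] -> 44
  [47, 4, 10, -20, 15, 33, -27, 12, 18] -> [47, 4, 10, 15, 33, 12, 18] -> [39, -4, 2, 7, 25, 4, 10] -> [39, 25, 10] -> [46, 32, 17] -> 17
  [21, -33, -22] -> [21] -> [13] -> [13] -> [20] -> 20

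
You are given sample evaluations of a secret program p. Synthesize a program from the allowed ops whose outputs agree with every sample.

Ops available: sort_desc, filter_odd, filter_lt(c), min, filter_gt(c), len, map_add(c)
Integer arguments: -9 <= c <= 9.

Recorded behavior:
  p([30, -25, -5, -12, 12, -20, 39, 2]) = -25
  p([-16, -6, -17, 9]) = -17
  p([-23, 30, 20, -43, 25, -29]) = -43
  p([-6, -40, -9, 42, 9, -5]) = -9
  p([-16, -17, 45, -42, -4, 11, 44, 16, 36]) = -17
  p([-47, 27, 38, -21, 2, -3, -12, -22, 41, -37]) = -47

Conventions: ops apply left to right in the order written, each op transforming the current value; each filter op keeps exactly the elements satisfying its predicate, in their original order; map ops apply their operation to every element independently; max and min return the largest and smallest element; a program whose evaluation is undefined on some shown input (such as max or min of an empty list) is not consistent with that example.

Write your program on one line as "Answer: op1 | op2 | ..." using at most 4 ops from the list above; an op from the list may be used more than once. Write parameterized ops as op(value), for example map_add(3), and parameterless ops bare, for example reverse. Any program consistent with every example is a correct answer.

filter_odd | sort_desc | min

Check, running the answer program on each example:
  [30, -25, -5, -12, 12, -20, 39, 2] -> [-25, -5, 39] -> [39, -5, -25] -> -25
  [-16, -6, -17, 9] -> [-17, 9] -> [9, -17] -> -17
  [-23, 30, 20, -43, 25, -29] -> [-23, -43, 25, -29] -> [25, -23, -29, -43] -> -43
  [-6, -40, -9, 42, 9, -5] -> [-9, 9, -5] -> [9, -5, -9] -> -9
  [-16, -17, 45, -42, -4, 11, 44, 16, 36] -> [-17, 45, 11] -> [45, 11, -17] -> -17
  [-47, 27, 38, -21, 2, -3, -12, -22, 41, -37] -> [-47, 27, -21, -3, 41, -37] -> [41, 27, -3, -21, -37, -47] -> -47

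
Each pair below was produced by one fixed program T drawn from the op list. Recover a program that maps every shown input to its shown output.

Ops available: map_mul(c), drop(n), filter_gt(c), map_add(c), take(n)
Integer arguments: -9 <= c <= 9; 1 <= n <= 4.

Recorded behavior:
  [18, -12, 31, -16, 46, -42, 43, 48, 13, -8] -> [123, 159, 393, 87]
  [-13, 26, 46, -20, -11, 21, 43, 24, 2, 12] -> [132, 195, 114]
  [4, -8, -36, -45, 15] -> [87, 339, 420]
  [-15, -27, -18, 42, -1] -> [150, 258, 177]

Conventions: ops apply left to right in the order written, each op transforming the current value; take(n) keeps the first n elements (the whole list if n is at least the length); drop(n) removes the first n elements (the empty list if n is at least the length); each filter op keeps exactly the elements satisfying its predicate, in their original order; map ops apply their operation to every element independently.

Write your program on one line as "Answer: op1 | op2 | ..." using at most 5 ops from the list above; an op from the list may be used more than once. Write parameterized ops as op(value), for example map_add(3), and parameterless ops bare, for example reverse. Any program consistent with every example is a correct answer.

map_mul(-3) | filter_gt(7) | map_add(8) | map_add(-3) | map_mul(3)

Check, running the answer program on each example:
  [18, -12, 31, -16, 46, -42, 43, 48, 13, -8] -> [-54, 36, -93, 48, -138, 126, -129, -144, -39, 24] -> [36, 48, 126, 24] -> [44, 56, 134, 32] -> [41, 53, 131, 29] -> [123, 159, 393, 87]
  [-13, 26, 46, -20, -11, 21, 43, 24, 2, 12] -> [39, -78, -138, 60, 33, -63, -129, -72, -6, -36] -> [39, 60, 33] -> [47, 68, 41] -> [44, 65, 38] -> [132, 195, 114]
  [4, -8, -36, -45, 15] -> [-12, 24, 108, 135, -45] -> [24, 108, 135] -> [32, 116, 143] -> [29, 113, 140] -> [87, 339, 420]
  [-15, -27, -18, 42, -1] -> [45, 81, 54, -126, 3] -> [45, 81, 54] -> [53, 89, 62] -> [50, 86, 59] -> [150, 258, 177]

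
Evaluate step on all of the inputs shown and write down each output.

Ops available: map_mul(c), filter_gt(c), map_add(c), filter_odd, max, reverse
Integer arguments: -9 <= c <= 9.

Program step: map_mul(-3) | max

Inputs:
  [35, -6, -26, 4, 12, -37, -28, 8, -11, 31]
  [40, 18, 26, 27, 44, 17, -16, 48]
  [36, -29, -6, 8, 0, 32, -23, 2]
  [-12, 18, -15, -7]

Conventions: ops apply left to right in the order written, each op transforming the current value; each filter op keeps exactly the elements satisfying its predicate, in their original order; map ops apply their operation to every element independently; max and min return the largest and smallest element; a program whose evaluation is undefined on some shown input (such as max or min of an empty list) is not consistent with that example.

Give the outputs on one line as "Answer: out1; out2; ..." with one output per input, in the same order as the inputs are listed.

Execution, op by op:
  [35, -6, -26, 4, 12, -37, -28, 8, -11, 31] -> [-105, 18, 78, -12, -36, 111, 84, -24, 33, -93] -> 111
  [40, 18, 26, 27, 44, 17, -16, 48] -> [-120, -54, -78, -81, -132, -51, 48, -144] -> 48
  [36, -29, -6, 8, 0, 32, -23, 2] -> [-108, 87, 18, -24, 0, -96, 69, -6] -> 87
  [-12, 18, -15, -7] -> [36, -54, 45, 21] -> 45

111; 48; 87; 45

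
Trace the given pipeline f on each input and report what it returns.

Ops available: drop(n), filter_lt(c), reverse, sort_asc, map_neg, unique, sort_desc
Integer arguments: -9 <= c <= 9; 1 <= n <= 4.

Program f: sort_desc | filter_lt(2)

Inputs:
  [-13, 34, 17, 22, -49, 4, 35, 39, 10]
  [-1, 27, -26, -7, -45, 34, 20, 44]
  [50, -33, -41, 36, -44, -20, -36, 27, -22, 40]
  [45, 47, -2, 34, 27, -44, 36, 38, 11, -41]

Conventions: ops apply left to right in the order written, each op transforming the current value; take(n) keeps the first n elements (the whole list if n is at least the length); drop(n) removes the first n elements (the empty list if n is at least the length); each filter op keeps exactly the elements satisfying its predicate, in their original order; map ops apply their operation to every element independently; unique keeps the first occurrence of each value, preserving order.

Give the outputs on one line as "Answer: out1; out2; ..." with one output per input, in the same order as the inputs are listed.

[-13, -49]; [-1, -7, -26, -45]; [-20, -22, -33, -36, -41, -44]; [-2, -41, -44]

Execution, op by op:
  [-13, 34, 17, 22, -49, 4, 35, 39, 10] -> [39, 35, 34, 22, 17, 10, 4, -13, -49] -> [-13, -49]
  [-1, 27, -26, -7, -45, 34, 20, 44] -> [44, 34, 27, 20, -1, -7, -26, -45] -> [-1, -7, -26, -45]
  [50, -33, -41, 36, -44, -20, -36, 27, -22, 40] -> [50, 40, 36, 27, -20, -22, -33, -36, -41, -44] -> [-20, -22, -33, -36, -41, -44]
  [45, 47, -2, 34, 27, -44, 36, 38, 11, -41] -> [47, 45, 38, 36, 34, 27, 11, -2, -41, -44] -> [-2, -41, -44]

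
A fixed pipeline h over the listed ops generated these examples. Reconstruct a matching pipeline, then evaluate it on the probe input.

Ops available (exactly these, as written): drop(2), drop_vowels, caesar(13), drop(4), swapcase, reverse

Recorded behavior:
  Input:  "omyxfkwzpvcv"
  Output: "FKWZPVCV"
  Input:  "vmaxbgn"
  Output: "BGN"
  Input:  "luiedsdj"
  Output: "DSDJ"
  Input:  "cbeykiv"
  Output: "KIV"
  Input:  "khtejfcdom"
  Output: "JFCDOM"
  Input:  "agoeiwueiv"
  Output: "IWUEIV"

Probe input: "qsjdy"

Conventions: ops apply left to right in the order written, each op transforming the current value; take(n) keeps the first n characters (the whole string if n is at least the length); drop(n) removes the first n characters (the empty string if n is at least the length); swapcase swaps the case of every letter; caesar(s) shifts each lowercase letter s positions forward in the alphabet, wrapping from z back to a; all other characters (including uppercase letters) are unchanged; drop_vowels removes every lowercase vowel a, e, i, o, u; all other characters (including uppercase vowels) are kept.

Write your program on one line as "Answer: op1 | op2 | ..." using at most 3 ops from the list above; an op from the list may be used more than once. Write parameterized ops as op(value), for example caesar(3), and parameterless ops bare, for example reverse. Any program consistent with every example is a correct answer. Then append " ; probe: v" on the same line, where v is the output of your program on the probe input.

swapcase | drop(4) ; probe: "Y"

Check, running the answer program on each example:
  "omyxfkwzpvcv" -> "OMYXFKWZPVCV" -> "FKWZPVCV"
  "vmaxbgn" -> "VMAXBGN" -> "BGN"
  "luiedsdj" -> "LUIEDSDJ" -> "DSDJ"
  "cbeykiv" -> "CBEYKIV" -> "KIV"
  "khtejfcdom" -> "KHTEJFCDOM" -> "JFCDOM"
  "agoeiwueiv" -> "AGOEIWUEIV" -> "IWUEIV"
  probe: "qsjdy" -> "QSJDY" -> "Y"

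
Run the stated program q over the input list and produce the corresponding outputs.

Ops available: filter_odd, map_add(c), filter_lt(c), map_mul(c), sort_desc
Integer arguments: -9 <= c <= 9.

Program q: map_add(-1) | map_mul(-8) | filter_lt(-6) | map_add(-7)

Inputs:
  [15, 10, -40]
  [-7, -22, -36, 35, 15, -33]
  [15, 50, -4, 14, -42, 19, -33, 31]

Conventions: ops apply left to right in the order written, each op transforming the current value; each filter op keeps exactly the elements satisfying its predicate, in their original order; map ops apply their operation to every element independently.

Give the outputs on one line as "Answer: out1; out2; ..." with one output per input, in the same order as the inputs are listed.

[-119, -79]; [-279, -119]; [-119, -399, -111, -151, -247]

Execution, op by op:
  [15, 10, -40] -> [14, 9, -41] -> [-112, -72, 328] -> [-112, -72] -> [-119, -79]
  [-7, -22, -36, 35, 15, -33] -> [-8, -23, -37, 34, 14, -34] -> [64, 184, 296, -272, -112, 272] -> [-272, -112] -> [-279, -119]
  [15, 50, -4, 14, -42, 19, -33, 31] -> [14, 49, -5, 13, -43, 18, -34, 30] -> [-112, -392, 40, -104, 344, -144, 272, -240] -> [-112, -392, -104, -144, -240] -> [-119, -399, -111, -151, -247]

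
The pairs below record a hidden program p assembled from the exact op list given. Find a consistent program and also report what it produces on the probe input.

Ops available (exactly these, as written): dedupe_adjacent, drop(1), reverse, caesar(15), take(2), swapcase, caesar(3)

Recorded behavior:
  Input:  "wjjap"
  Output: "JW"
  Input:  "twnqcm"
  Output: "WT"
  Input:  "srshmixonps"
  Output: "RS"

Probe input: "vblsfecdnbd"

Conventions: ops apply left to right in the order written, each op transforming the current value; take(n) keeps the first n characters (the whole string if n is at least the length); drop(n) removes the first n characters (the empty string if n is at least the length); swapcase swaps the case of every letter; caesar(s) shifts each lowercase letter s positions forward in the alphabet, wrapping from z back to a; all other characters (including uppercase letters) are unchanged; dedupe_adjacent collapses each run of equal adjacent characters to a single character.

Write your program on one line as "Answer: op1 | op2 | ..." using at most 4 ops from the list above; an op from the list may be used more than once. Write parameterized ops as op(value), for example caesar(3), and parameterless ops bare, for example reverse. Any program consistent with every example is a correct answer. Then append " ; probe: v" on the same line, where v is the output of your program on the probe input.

take(2) | reverse | swapcase ; probe: "BV"

Check, running the answer program on each example:
  "wjjap" -> "wj" -> "jw" -> "JW"
  "twnqcm" -> "tw" -> "wt" -> "WT"
  "srshmixonps" -> "sr" -> "rs" -> "RS"
  probe: "vblsfecdnbd" -> "vb" -> "bv" -> "BV"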